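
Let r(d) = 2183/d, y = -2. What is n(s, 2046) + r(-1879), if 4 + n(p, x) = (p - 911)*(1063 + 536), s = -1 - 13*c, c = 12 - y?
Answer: -3286955673/1879 ≈ -1.7493e+6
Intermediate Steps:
c = 14 (c = 12 - 1*(-2) = 12 + 2 = 14)
s = -183 (s = -1 - 13*14 = -1 - 182 = -183)
n(p, x) = -1456693 + 1599*p (n(p, x) = -4 + (p - 911)*(1063 + 536) = -4 + (-911 + p)*1599 = -4 + (-1456689 + 1599*p) = -1456693 + 1599*p)
n(s, 2046) + r(-1879) = (-1456693 + 1599*(-183)) + 2183/(-1879) = (-1456693 - 292617) + 2183*(-1/1879) = -1749310 - 2183/1879 = -3286955673/1879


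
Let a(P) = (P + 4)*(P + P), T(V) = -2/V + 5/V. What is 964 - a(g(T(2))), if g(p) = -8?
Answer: 900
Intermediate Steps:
T(V) = 3/V
a(P) = 2*P*(4 + P) (a(P) = (4 + P)*(2*P) = 2*P*(4 + P))
964 - a(g(T(2))) = 964 - 2*(-8)*(4 - 8) = 964 - 2*(-8)*(-4) = 964 - 1*64 = 964 - 64 = 900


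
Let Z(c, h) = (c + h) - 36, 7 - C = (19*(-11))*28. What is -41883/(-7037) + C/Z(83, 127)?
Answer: 16172475/408146 ≈ 39.624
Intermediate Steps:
C = 5859 (C = 7 - 19*(-11)*28 = 7 - (-209)*28 = 7 - 1*(-5852) = 7 + 5852 = 5859)
Z(c, h) = -36 + c + h
-41883/(-7037) + C/Z(83, 127) = -41883/(-7037) + 5859/(-36 + 83 + 127) = -41883*(-1/7037) + 5859/174 = 41883/7037 + 5859*(1/174) = 41883/7037 + 1953/58 = 16172475/408146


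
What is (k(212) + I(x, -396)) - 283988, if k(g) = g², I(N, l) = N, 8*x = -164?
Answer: -478129/2 ≈ -2.3906e+5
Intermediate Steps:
x = -41/2 (x = (⅛)*(-164) = -41/2 ≈ -20.500)
(k(212) + I(x, -396)) - 283988 = (212² - 41/2) - 283988 = (44944 - 41/2) - 283988 = 89847/2 - 283988 = -478129/2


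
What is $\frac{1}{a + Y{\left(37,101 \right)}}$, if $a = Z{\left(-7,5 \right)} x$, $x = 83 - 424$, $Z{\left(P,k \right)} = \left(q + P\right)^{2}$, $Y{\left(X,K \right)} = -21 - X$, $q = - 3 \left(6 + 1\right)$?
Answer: $- \frac{1}{267402} \approx -3.7397 \cdot 10^{-6}$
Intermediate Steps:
$q = -21$ ($q = \left(-3\right) 7 = -21$)
$Z{\left(P,k \right)} = \left(-21 + P\right)^{2}$
$x = -341$ ($x = 83 - 424 = -341$)
$a = -267344$ ($a = \left(-21 - 7\right)^{2} \left(-341\right) = \left(-28\right)^{2} \left(-341\right) = 784 \left(-341\right) = -267344$)
$\frac{1}{a + Y{\left(37,101 \right)}} = \frac{1}{-267344 - 58} = \frac{1}{-267402} = - \frac{1}{267402}$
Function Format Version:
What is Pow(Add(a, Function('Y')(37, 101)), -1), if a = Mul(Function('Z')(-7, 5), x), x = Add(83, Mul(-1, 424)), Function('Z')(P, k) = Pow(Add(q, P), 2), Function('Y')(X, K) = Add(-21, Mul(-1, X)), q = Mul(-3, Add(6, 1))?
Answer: Rational(-1, 267402) ≈ -3.7397e-6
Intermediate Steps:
q = -21 (q = Mul(-3, 7) = -21)
Function('Z')(P, k) = Pow(Add(-21, P), 2)
x = -341 (x = Add(83, -424) = -341)
a = -267344 (a = Mul(Pow(Add(-21, -7), 2), -341) = Mul(Pow(-28, 2), -341) = Mul(784, -341) = -267344)
Pow(Add(a, Function('Y')(37, 101)), -1) = Pow(Add(-267344, Add(-21, Mul(-1, 37))), -1) = Pow(Add(-267344, Add(-21, -37)), -1) = Pow(Add(-267344, -58), -1) = Pow(-267402, -1) = Rational(-1, 267402)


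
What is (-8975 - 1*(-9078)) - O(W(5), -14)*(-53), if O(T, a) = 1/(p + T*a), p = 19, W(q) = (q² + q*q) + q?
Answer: 77300/751 ≈ 102.93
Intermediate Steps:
W(q) = q + 2*q² (W(q) = (q² + q²) + q = 2*q² + q = q + 2*q²)
O(T, a) = 1/(19 + T*a)
(-8975 - 1*(-9078)) - O(W(5), -14)*(-53) = (-8975 - 1*(-9078)) - (-53)/(19 + (5*(1 + 2*5))*(-14)) = (-8975 + 9078) - (-53)/(19 + (5*(1 + 10))*(-14)) = 103 - (-53)/(19 + (5*11)*(-14)) = 103 - (-53)/(19 + 55*(-14)) = 103 - (-53)/(19 - 770) = 103 - (-53)/(-751) = 103 - (-1)*(-53)/751 = 103 - 1*53/751 = 103 - 53/751 = 77300/751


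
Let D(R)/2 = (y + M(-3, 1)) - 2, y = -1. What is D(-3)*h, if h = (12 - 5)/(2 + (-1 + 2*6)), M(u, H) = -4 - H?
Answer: -112/13 ≈ -8.6154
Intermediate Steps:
D(R) = -16 (D(R) = 2*((-1 + (-4 - 1*1)) - 2) = 2*((-1 + (-4 - 1)) - 2) = 2*((-1 - 5) - 2) = 2*(-6 - 2) = 2*(-8) = -16)
h = 7/13 (h = 7/(2 + (-1 + 12)) = 7/(2 + 11) = 7/13 ≈ 0.53846)
D(-3)*h = -16*7/13 = -112/13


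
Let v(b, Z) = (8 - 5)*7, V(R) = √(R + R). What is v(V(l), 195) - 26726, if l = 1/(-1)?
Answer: -26705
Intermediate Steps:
l = -1
V(R) = √2*√R (V(R) = √(2*R) = √2*√R)
v(b, Z) = 21 (v(b, Z) = 3*7 = 21)
v(V(l), 195) - 26726 = 21 - 26726 = -26705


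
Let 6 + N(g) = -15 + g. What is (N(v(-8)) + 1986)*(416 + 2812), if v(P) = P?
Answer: 6317196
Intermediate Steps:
N(g) = -21 + g (N(g) = -6 + (-15 + g) = -21 + g)
(N(v(-8)) + 1986)*(416 + 2812) = ((-21 - 8) + 1986)*(416 + 2812) = (-29 + 1986)*3228 = 1957*3228 = 6317196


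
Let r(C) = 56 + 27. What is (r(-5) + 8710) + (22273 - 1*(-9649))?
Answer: 40715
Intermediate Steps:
r(C) = 83
(r(-5) + 8710) + (22273 - 1*(-9649)) = (83 + 8710) + (22273 - 1*(-9649)) = 8793 + (22273 + 9649) = 8793 + 31922 = 40715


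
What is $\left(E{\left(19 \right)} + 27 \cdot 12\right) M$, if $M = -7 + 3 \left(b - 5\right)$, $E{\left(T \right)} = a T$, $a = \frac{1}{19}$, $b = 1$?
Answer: $-6175$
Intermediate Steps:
$a = \frac{1}{19} \approx 0.052632$
$E{\left(T \right)} = \frac{T}{19}$
$M = -19$ ($M = -7 + 3 \left(1 - 5\right) = -7 + 3 \left(-4\right) = -7 - 12 = -19$)
$\left(E{\left(19 \right)} + 27 \cdot 12\right) M = \left(\frac{1}{19} \cdot 19 + 27 \cdot 12\right) \left(-19\right) = \left(1 + 324\right) \left(-19\right) = 325 \left(-19\right) = -6175$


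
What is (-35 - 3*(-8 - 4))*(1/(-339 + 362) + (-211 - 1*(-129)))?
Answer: -1885/23 ≈ -81.957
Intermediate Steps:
(-35 - 3*(-8 - 4))*(1/(-339 + 362) + (-211 - 1*(-129))) = (-35 - 3*(-12))*(1/23 + (-211 + 129)) = (-35 + 36)*(1/23 - 82) = 1*(-1885/23) = -1885/23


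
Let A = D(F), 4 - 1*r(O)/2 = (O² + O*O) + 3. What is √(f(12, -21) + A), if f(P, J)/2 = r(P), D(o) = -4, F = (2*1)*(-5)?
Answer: 24*I*√2 ≈ 33.941*I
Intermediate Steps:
F = -10 (F = 2*(-5) = -10)
r(O) = 2 - 4*O² (r(O) = 8 - 2*((O² + O*O) + 3) = 8 - 2*((O² + O²) + 3) = 8 - 2*(2*O² + 3) = 8 - 2*(3 + 2*O²) = 8 + (-6 - 4*O²) = 2 - 4*O²)
f(P, J) = 4 - 8*P² (f(P, J) = 2*(2 - 4*P²) = 4 - 8*P²)
A = -4
√(f(12, -21) + A) = √((4 - 8*12²) - 4) = √((4 - 8*144) - 4) = √((4 - 1152) - 4) = √(-1148 - 4) = √(-1152) = 24*I*√2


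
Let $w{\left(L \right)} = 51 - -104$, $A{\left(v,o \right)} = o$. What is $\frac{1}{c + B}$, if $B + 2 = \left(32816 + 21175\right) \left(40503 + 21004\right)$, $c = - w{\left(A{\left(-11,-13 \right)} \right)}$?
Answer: $\frac{1}{3320824280} \approx 3.0113 \cdot 10^{-10}$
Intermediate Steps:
$w{\left(L \right)} = 155$ ($w{\left(L \right)} = 51 + 104 = 155$)
$c = -155$ ($c = \left(-1\right) 155 = -155$)
$B = 3320824435$ ($B = -2 + \left(32816 + 21175\right) \left(40503 + 21004\right) = -2 + 53991 \cdot 61507 = -2 + 3320824437 = 3320824435$)
$\frac{1}{c + B} = \frac{1}{-155 + 3320824435} = \frac{1}{3320824280}$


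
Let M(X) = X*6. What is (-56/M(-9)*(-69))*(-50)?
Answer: 32200/9 ≈ 3577.8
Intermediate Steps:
M(X) = 6*X
(-56/M(-9)*(-69))*(-50) = (-56/(6*(-9))*(-69))*(-50) = (-56/(-54)*(-69))*(-50) = (-56*(-1/54)*(-69))*(-50) = ((28/27)*(-69))*(-50) = -644/9*(-50) = 32200/9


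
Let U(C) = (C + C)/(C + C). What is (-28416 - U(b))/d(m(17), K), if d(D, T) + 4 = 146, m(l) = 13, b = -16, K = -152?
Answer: -28417/142 ≈ -200.12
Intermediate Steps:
d(D, T) = 142 (d(D, T) = -4 + 146 = 142)
U(C) = 1 (U(C) = (2*C)/((2*C)) = (2*C)*(1/(2*C)) = 1)
(-28416 - U(b))/d(m(17), K) = (-28416 - 1*1)/142 = (-28416 - 1)*(1/142) = -28417*1/142 = -28417/142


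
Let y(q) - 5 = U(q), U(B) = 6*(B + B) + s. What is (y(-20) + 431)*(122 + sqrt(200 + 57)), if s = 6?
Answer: 24644 + 202*sqrt(257) ≈ 27882.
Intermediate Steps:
U(B) = 6 + 12*B (U(B) = 6*(B + B) + 6 = 6*(2*B) + 6 = 12*B + 6 = 6 + 12*B)
y(q) = 11 + 12*q (y(q) = 5 + (6 + 12*q) = 11 + 12*q)
(y(-20) + 431)*(122 + sqrt(200 + 57)) = ((11 + 12*(-20)) + 431)*(122 + sqrt(200 + 57)) = ((11 - 240) + 431)*(122 + sqrt(257)) = (-229 + 431)*(122 + sqrt(257)) = 202*(122 + sqrt(257)) = 24644 + 202*sqrt(257)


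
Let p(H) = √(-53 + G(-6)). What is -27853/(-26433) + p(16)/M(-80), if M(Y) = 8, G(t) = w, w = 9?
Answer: 27853/26433 + I*√11/4 ≈ 1.0537 + 0.82916*I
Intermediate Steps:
G(t) = 9
p(H) = 2*I*√11 (p(H) = √(-53 + 9) = √(-44) = 2*I*√11)
-27853/(-26433) + p(16)/M(-80) = -27853/(-26433) + (2*I*√11)/8 = -27853*(-1/26433) + (2*I*√11)*(⅛) = 27853/26433 + I*√11/4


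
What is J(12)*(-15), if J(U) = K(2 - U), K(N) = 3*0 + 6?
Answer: -90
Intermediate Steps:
K(N) = 6 (K(N) = 0 + 6 = 6)
J(U) = 6
J(12)*(-15) = 6*(-15) = -90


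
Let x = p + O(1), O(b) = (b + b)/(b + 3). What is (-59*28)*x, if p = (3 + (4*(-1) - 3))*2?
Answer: 12390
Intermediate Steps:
O(b) = 2*b/(3 + b) (O(b) = (2*b)/(3 + b) = 2*b/(3 + b))
p = -8 (p = (3 + (-4 - 3))*2 = (3 - 7)*2 = -4*2 = -8)
x = -15/2 (x = -8 + 2*1/(3 + 1) = -8 + 2*1/4 = -8 + 2*1*(¼) = -8 + ½ = -15/2 ≈ -7.5000)
(-59*28)*x = -59*28*(-15/2) = -1652*(-15/2) = 12390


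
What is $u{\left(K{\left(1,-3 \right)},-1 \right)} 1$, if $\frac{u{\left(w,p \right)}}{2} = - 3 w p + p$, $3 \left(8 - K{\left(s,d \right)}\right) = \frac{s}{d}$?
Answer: $\frac{140}{3} \approx 46.667$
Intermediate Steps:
$K{\left(s,d \right)} = 8 - \frac{s}{3 d}$ ($K{\left(s,d \right)} = 8 - \frac{s \frac{1}{d}}{3} = 8 - \frac{s}{3 d}$)
$u{\left(w,p \right)} = 2 p - 6 p w$ ($u{\left(w,p \right)} = 2 \left(- 3 w p + p\right) = 2 \left(- 3 p w + p\right) = 2 \left(p - 3 p w\right) = 2 p - 6 p w$)
$u{\left(K{\left(1,-3 \right)},-1 \right)} 1 = 2 \left(-1\right) \left(1 - 3 \left(8 - \frac{1}{3 \left(-3\right)}\right)\right) 1 = 2 \left(-1\right) \left(1 - 3 \left(8 - \frac{1}{3} \left(- \frac{1}{3}\right)\right)\right) 1 = 2 \left(-1\right) \left(1 - 3 \left(8 + \frac{1}{9}\right)\right) 1 = 2 \left(-1\right) \left(1 - \frac{73}{3}\right) 1 = 2 \left(-1\right) \left(- \frac{70}{3}\right) 1 = \frac{140}{3} \cdot 1 = \frac{140}{3}$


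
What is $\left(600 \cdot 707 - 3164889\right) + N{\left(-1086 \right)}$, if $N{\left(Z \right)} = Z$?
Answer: $-2741775$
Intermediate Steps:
$\left(600 \cdot 707 - 3164889\right) + N{\left(-1086 \right)} = \left(600 \cdot 707 - 3164889\right) - 1086 = \left(424200 - 3164889\right) - 1086 = -2740689 - 1086 = -2741775$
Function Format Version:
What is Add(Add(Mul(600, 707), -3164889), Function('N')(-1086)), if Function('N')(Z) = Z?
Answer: -2741775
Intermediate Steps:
Add(Add(Mul(600, 707), -3164889), Function('N')(-1086)) = Add(Add(Mul(600, 707), -3164889), -1086) = Add(Add(424200, -3164889), -1086) = Add(-2740689, -1086) = -2741775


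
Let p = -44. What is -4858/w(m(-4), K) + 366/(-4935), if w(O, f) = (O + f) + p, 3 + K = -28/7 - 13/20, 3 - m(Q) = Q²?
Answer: 159670454/2126985 ≈ 75.069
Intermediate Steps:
m(Q) = 3 - Q²
K = -153/20 (K = -3 + (-28/7 - 13/20) = -3 + (-28*⅐ - 13*1/20) = -3 + (-4 - 13/20) = -3 - 93/20 = -153/20 ≈ -7.6500)
w(O, f) = -44 + O + f (w(O, f) = (O + f) - 44 = -44 + O + f)
-4858/w(m(-4), K) + 366/(-4935) = -4858/(-44 + (3 - 1*(-4)²) - 153/20) + 366/(-4935) = -4858/(-44 + (3 - 1*16) - 153/20) + 366*(-1/4935) = -4858/(-44 + (3 - 16) - 153/20) - 122/1645 = -4858/(-44 - 13 - 153/20) - 122/1645 = -4858/(-1293/20) - 122/1645 = -4858*(-20/1293) - 122/1645 = 97160/1293 - 122/1645 = 159670454/2126985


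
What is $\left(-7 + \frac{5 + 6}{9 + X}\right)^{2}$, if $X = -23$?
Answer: $\frac{11881}{196} \approx 60.617$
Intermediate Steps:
$\left(-7 + \frac{5 + 6}{9 + X}\right)^{2} = \left(-7 + \frac{5 + 6}{9 - 23}\right)^{2} = \left(-7 + \frac{11}{-14}\right)^{2} = \left(-7 + 11 \left(- \frac{1}{14}\right)\right)^{2} = \left(-7 - \frac{11}{14}\right)^{2} = \left(- \frac{109}{14}\right)^{2} = \frac{11881}{196}$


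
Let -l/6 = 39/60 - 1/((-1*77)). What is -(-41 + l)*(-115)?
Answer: -796559/154 ≈ -5172.5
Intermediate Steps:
l = -3063/770 (l = -6*(39/60 - 1/((-1*77))) = -6*(39*(1/60) - 1/(-77)) = -6*(13/20 - 1*(-1/77)) = -6*(13/20 + 1/77) = -6*1021/1540 = -3063/770 ≈ -3.9779)
-(-41 + l)*(-115) = -(-41 - 3063/770)*(-115) = -(-34633)*(-115)/770 = -1*796559/154 = -796559/154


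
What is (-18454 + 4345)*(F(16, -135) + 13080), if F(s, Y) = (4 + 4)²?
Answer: -185448696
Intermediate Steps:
F(s, Y) = 64 (F(s, Y) = 8² = 64)
(-18454 + 4345)*(F(16, -135) + 13080) = (-18454 + 4345)*(64 + 13080) = -14109*13144 = -185448696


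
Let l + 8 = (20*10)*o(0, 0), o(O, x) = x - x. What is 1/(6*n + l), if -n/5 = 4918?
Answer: -1/147548 ≈ -6.7775e-6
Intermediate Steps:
n = -24590 (n = -5*4918 = -24590)
o(O, x) = 0
l = -8 (l = -8 + (20*10)*0 = -8 + 200*0 = -8 + 0 = -8)
1/(6*n + l) = 1/(6*(-24590) - 8) = 1/(-147540 - 8) = 1/(-147548) = -1/147548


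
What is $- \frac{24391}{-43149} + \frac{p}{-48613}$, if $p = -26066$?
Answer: $\frac{2310441517}{2097602337} \approx 1.1015$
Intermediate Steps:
$- \frac{24391}{-43149} + \frac{p}{-48613} = - \frac{24391}{-43149} - \frac{26066}{-48613} = \left(-24391\right) \left(- \frac{1}{43149}\right) - - \frac{26066}{48613} = \frac{24391}{43149} + \frac{26066}{48613} = \frac{2310441517}{2097602337}$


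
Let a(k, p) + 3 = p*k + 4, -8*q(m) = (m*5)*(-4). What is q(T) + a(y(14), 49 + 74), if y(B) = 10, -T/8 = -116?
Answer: 3551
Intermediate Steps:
T = 928 (T = -8*(-116) = 928)
q(m) = 5*m/2 (q(m) = -m*5*(-4)/8 = -5*m*(-4)/8 = -(-5)*m/2 = 5*m/2)
a(k, p) = 1 + k*p (a(k, p) = -3 + (p*k + 4) = -3 + (k*p + 4) = -3 + (4 + k*p) = 1 + k*p)
q(T) + a(y(14), 49 + 74) = (5/2)*928 + (1 + 10*(49 + 74)) = 2320 + (1 + 10*123) = 2320 + (1 + 1230) = 2320 + 1231 = 3551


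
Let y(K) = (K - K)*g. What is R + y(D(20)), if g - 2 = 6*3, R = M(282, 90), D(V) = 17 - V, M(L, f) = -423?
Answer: -423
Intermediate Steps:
R = -423
g = 20 (g = 2 + 6*3 = 2 + 18 = 20)
y(K) = 0 (y(K) = (K - K)*20 = 0*20 = 0)
R + y(D(20)) = -423 + 0 = -423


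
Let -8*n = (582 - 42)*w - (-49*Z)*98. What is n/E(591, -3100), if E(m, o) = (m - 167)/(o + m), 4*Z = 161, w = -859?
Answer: -1357767931/6784 ≈ -2.0014e+5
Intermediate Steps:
Z = 161/4 (Z = (¼)*161 = 161/4 ≈ 40.250)
E(m, o) = (-167 + m)/(m + o)
n = 541159/16 (n = -((582 - 42)*(-859) - (-49*161/4)*98)/8 = -(540*(-859) - (-7889)*98/4)/8 = -(-463860 - 1*(-386561/2))/8 = -(-463860 + 386561/2)/8 = -⅛*(-541159/2) = 541159/16 ≈ 33822.)
n/E(591, -3100) = 541159/(16*(((-167 + 591)/(591 - 3100)))) = 541159/(16*((424/(-2509)))) = 541159/(16*((-1/2509*424))) = 541159/(16*(-424/2509)) = (541159/16)*(-2509/424) = -1357767931/6784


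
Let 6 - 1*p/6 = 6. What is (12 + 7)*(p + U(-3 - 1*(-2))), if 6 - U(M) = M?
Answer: 133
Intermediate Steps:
p = 0 (p = 36 - 6*6 = 36 - 36 = 0)
U(M) = 6 - M
(12 + 7)*(p + U(-3 - 1*(-2))) = (12 + 7)*(0 + (6 - (-3 - 1*(-2)))) = 19*(0 + (6 - (-3 + 2))) = 19*(0 + (6 - 1*(-1))) = 19*(0 + (6 + 1)) = 19*(0 + 7) = 19*7 = 133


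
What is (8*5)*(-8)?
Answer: -320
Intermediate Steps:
(8*5)*(-8) = 40*(-8) = -320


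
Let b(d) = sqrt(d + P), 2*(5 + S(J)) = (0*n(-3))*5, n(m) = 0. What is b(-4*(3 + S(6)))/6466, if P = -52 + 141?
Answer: sqrt(97)/6466 ≈ 0.0015232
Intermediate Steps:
P = 89
S(J) = -5 (S(J) = -5 + ((0*0)*5)/2 = -5 + (0*5)/2 = -5 + (1/2)*0 = -5 + 0 = -5)
b(d) = sqrt(89 + d) (b(d) = sqrt(d + 89) = sqrt(89 + d))
b(-4*(3 + S(6)))/6466 = sqrt(89 - 4*(3 - 5))/6466 = sqrt(89 - 4*(-2))*(1/6466) = sqrt(89 + 8)*(1/6466) = sqrt(97)*(1/6466) = sqrt(97)/6466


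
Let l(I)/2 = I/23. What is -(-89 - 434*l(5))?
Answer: 6387/23 ≈ 277.70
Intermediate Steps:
l(I) = 2*I/23 (l(I) = 2*(I/23) = 2*I/23)
-(-89 - 434*l(5)) = -(-89 - 868*5/23) = -(-89 - 434*10/23) = -(-89 - 4340/23) = -1*(-6387/23) = 6387/23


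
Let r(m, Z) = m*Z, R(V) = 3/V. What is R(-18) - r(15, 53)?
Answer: -4771/6 ≈ -795.17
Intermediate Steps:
r(m, Z) = Z*m
R(-18) - r(15, 53) = 3/(-18) - 53*15 = 3*(-1/18) - 1*795 = -1/6 - 795 = -4771/6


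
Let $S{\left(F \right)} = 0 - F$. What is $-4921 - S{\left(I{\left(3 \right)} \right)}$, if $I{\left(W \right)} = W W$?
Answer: $-4912$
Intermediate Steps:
$I{\left(W \right)} = W^{2}$
$S{\left(F \right)} = - F$
$-4921 - S{\left(I{\left(3 \right)} \right)} = -4921 - - 3^{2} = -4921 - \left(-1\right) 9 = -4921 - -9 = -4921 + 9 = -4912$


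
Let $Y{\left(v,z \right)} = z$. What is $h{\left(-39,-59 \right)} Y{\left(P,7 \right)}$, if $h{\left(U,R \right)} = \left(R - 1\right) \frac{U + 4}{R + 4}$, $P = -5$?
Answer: $- \frac{2940}{11} \approx -267.27$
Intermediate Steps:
$h{\left(U,R \right)} = \frac{\left(-1 + R\right) \left(4 + U\right)}{4 + R}$ ($h{\left(U,R \right)} = \left(-1 + R\right) \frac{4 + U}{4 + R} = \frac{\left(-1 + R\right) \left(4 + U\right)}{4 + R}$)
$h{\left(-39,-59 \right)} Y{\left(P,7 \right)} = \frac{-4 - -39 + 4 \left(-59\right) - -2301}{4 - 59} \cdot 7 = \frac{-4 + 39 - 236 + 2301}{-55} \cdot 7 = \left(- \frac{1}{55}\right) 2100 \cdot 7 = \left(- \frac{420}{11}\right) 7 = - \frac{2940}{11}$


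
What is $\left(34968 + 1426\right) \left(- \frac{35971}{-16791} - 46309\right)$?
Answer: $- \frac{28297734276512}{16791} \approx -1.6853 \cdot 10^{9}$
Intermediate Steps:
$\left(34968 + 1426\right) \left(- \frac{35971}{-16791} - 46309\right) = 36394 \left(\left(-35971\right) \left(- \frac{1}{16791}\right) - 46309\right) = 36394 \left(\frac{35971}{16791} - 46309\right) = 36394 \left(- \frac{777538448}{16791}\right) = - \frac{28297734276512}{16791}$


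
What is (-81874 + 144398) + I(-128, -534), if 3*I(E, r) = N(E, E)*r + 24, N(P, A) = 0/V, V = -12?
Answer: 62532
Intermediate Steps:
N(P, A) = 0 (N(P, A) = 0/(-12) = 0*(-1/12) = 0)
I(E, r) = 8 (I(E, r) = (0*r + 24)/3 = (0 + 24)/3 = (⅓)*24 = 8)
(-81874 + 144398) + I(-128, -534) = (-81874 + 144398) + 8 = 62524 + 8 = 62532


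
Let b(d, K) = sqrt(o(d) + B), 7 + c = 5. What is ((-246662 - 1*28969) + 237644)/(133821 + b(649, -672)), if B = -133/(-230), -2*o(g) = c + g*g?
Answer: -584597707605/2059451123591 + 835714*I*sqrt(5754485)/2059451123591 ≈ -0.28386 + 0.00097344*I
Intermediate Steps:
c = -2 (c = -7 + 5 = -2)
o(g) = 1 - g**2/2 (o(g) = -(-2 + g*g)/2 = -(-2 + g**2)/2 = 1 - g**2/2)
B = 133/230 (B = -133*(-1/230) = 133/230 ≈ 0.57826)
b(d, K) = sqrt(363/230 - d**2/2) (b(d, K) = sqrt((1 - d**2/2) + 133/230) = sqrt(363/230 - d**2/2))
((-246662 - 1*28969) + 237644)/(133821 + b(649, -672)) = ((-246662 - 1*28969) + 237644)/(133821 + sqrt(83490 - 26450*649**2)/230) = ((-246662 - 28969) + 237644)/(133821 + sqrt(83490 - 26450*421201)/230) = (-275631 + 237644)/(133821 + sqrt(83490 - 11140766450)/230) = -37987/(133821 + sqrt(-11140682960)/230) = -37987/(133821 + (44*I*sqrt(5754485))/230) = -37987/(133821 + 22*I*sqrt(5754485)/115)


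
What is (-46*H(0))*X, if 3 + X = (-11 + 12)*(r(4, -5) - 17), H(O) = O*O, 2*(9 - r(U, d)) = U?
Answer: 0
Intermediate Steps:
r(U, d) = 9 - U/2
H(O) = O²
X = -13 (X = -3 + (-11 + 12)*((9 - ½*4) - 17) = -3 + 1*((9 - 2) - 17) = -3 + 1*(7 - 17) = -3 + 1*(-10) = -3 - 10 = -13)
(-46*H(0))*X = -46*0²*(-13) = -46*0*(-13) = 0*(-13) = 0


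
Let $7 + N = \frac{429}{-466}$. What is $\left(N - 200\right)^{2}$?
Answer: $\frac{9387865881}{217156} \approx 43231.0$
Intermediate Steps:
$N = - \frac{3691}{466}$ ($N = -7 + \frac{429}{-466} = -7 + 429 \left(- \frac{1}{466}\right) = -7 - \frac{429}{466} = - \frac{3691}{466} \approx -7.9206$)
$\left(N - 200\right)^{2} = \left(- \frac{3691}{466} - 200\right)^{2} = \left(- \frac{96891}{466}\right)^{2} = \frac{9387865881}{217156}$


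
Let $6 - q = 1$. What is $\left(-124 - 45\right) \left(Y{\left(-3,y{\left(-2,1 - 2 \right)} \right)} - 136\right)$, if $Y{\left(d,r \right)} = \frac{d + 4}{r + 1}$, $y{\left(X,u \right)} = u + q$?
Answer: $\frac{114751}{5} \approx 22950.0$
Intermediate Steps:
$q = 5$ ($q = 6 - 1 = 5$)
$y{\left(X,u \right)} = 5 + u$ ($y{\left(X,u \right)} = u + 5 = 5 + u$)
$Y{\left(d,r \right)} = \frac{4 + d}{1 + r}$
$\left(-124 - 45\right) \left(Y{\left(-3,y{\left(-2,1 - 2 \right)} \right)} - 136\right) = \left(-124 - 45\right) \left(\frac{4 - 3}{1 + \left(5 + \left(1 - 2\right)\right)} - 136\right) = - 169 \left(\frac{1}{1 + \left(5 - 1\right)} 1 - 136\right) = - 169 \left(\frac{1}{1 + 4} \cdot 1 - 136\right) = - 169 \left(\frac{1}{5} \cdot 1 - 136\right) = - 169 \left(\frac{1}{5} - 136\right) = \left(-169\right) \left(- \frac{679}{5}\right) = \frac{114751}{5}$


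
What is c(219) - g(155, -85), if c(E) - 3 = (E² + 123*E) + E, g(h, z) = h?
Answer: 74965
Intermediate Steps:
c(E) = 3 + E² + 124*E (c(E) = 3 + ((E² + 123*E) + E) = 3 + (E² + 124*E) = 3 + E² + 124*E)
c(219) - g(155, -85) = (3 + 219² + 124*219) - 1*155 = (3 + 47961 + 27156) - 155 = 75120 - 155 = 74965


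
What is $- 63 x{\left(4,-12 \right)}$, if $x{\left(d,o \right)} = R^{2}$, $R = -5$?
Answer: $-1575$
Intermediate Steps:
$x{\left(d,o \right)} = 25$ ($x{\left(d,o \right)} = \left(-5\right)^{2} = 25$)
$- 63 x{\left(4,-12 \right)} = \left(-63\right) 25 = -1575$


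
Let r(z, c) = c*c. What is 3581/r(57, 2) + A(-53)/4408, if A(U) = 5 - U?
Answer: 17010/19 ≈ 895.26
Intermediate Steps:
r(z, c) = c²
3581/r(57, 2) + A(-53)/4408 = 3581/(2²) + (5 - 1*(-53))/4408 = 3581/4 + (5 + 53)*(1/4408) = 3581*(¼) + 58*(1/4408) = 3581/4 + 1/76 = 17010/19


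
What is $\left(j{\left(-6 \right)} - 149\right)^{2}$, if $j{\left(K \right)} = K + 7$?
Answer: $21904$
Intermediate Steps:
$j{\left(K \right)} = 7 + K$
$\left(j{\left(-6 \right)} - 149\right)^{2} = \left(\left(7 - 6\right) - 149\right)^{2} = \left(1 - 149\right)^{2} = \left(-148\right)^{2} = 21904$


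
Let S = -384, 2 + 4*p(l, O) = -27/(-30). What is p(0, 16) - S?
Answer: 15349/40 ≈ 383.73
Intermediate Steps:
p(l, O) = -11/40 (p(l, O) = -½ + (-27/(-30))/4 = -½ + (-27*(-1/30))/4 = -½ + (¼)*(9/10) = -½ + 9/40 = -11/40)
p(0, 16) - S = -11/40 - 1*(-384) = -11/40 + 384 = 15349/40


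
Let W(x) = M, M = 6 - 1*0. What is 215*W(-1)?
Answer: 1290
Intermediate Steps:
M = 6 (M = 6 + 0 = 6)
W(x) = 6
215*W(-1) = 215*6 = 1290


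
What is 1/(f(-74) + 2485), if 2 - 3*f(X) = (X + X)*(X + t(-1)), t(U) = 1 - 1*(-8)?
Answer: -1/721 ≈ -0.0013870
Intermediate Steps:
t(U) = 9 (t(U) = 1 + 8 = 9)
f(X) = 2/3 - 2*X*(9 + X)/3 (f(X) = 2/3 - (X + X)*(X + 9)/3 = 2/3 - 2*X*(9 + X)/3)
1/(f(-74) + 2485) = 1/((2/3 - 6*(-74) - 2/3*(-74)**2) + 2485) = 1/((2/3 + 444 - 2/3*5476) + 2485) = 1/((2/3 + 444 - 10952/3) + 2485) = 1/(-3206 + 2485) = 1/(-721) = -1/721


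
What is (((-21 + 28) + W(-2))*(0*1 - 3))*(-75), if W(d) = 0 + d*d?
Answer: 2475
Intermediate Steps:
W(d) = d² (W(d) = 0 + d² = d²)
(((-21 + 28) + W(-2))*(0*1 - 3))*(-75) = (((-21 + 28) + (-2)²)*(0*1 - 3))*(-75) = ((7 + 4)*(0 - 3))*(-75) = (11*(-3))*(-75) = -33*(-75) = 2475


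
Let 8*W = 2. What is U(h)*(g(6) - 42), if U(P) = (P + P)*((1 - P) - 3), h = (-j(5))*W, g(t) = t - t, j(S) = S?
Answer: -315/4 ≈ -78.750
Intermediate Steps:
W = 1/4 (W = (1/8)*2 = 1/4 ≈ 0.25000)
g(t) = 0
h = -5/4 (h = -1*5*(1/4) = -5*1/4 = -5/4 ≈ -1.2500)
U(P) = 2*P*(-2 - P) (U(P) = (2*P)*(-2 - P) = 2*P*(-2 - P))
U(h)*(g(6) - 42) = (-2*(-5/4)*(2 - 5/4))*(0 - 42) = -2*(-5/4)*3/4*(-42) = (15/8)*(-42) = -315/4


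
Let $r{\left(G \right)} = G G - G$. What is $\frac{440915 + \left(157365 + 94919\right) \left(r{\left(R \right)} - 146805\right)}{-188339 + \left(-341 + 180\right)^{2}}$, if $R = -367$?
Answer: $\frac{2963643801}{162418} \approx 18247.0$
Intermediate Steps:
$r{\left(G \right)} = G^{2} - G$
$\frac{440915 + \left(157365 + 94919\right) \left(r{\left(R \right)} - 146805\right)}{-188339 + \left(-341 + 180\right)^{2}} = \frac{440915 + \left(157365 + 94919\right) \left(- 367 \left(-1 - 367\right) - 146805\right)}{-188339 + \left(-341 + 180\right)^{2}} = \frac{440915 + 252284 \left(\left(-367\right) \left(-368\right) - 146805\right)}{-188339 + \left(-161\right)^{2}} = \frac{440915 + 252284 \left(135056 - 146805\right)}{-188339 + 25921} = \frac{440915 + 252284 \left(-11749\right)}{-162418} = \left(440915 - 2964084716\right) \left(- \frac{1}{162418}\right) = \left(-2963643801\right) \left(- \frac{1}{162418}\right) = \frac{2963643801}{162418}$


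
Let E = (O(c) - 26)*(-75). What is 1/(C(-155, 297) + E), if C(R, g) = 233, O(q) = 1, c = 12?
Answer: 1/2108 ≈ 0.00047438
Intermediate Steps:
E = 1875 (E = (1 - 26)*(-75) = -25*(-75) = 1875)
1/(C(-155, 297) + E) = 1/(233 + 1875) = 1/2108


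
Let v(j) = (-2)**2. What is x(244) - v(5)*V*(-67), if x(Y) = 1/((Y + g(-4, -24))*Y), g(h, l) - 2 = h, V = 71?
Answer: 1123565345/59048 ≈ 19028.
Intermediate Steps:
g(h, l) = 2 + h
v(j) = 4
x(Y) = 1/(Y*(-2 + Y)) (x(Y) = 1/((Y + (2 - 4))*Y) = 1/((Y - 2)*Y) = 1/((-2 + Y)*Y) = 1/(Y*(-2 + Y)))
x(244) - v(5)*V*(-67) = 1/(244*(-2 + 244)) - 4*71*(-67) = (1/244)/242 - 284*(-67) = (1/244)*(1/242) - 1*(-19028) = 1/59048 + 19028 = 1123565345/59048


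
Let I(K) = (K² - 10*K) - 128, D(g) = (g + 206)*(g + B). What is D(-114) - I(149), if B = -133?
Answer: -43307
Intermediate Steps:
D(g) = (-133 + g)*(206 + g) (D(g) = (g + 206)*(g - 133) = (206 + g)*(-133 + g) = (-133 + g)*(206 + g))
I(K) = -128 + K² - 10*K
D(-114) - I(149) = (-27398 + (-114)² + 73*(-114)) - (-128 + 149² - 10*149) = (-27398 + 12996 - 8322) - (-128 + 22201 - 1490) = -22724 - 1*20583 = -22724 - 20583 = -43307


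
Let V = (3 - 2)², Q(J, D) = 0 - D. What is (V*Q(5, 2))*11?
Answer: -22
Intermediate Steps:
Q(J, D) = -D
V = 1 (V = 1² = 1)
(V*Q(5, 2))*11 = (1*(-1*2))*11 = (1*(-2))*11 = -2*11 = -22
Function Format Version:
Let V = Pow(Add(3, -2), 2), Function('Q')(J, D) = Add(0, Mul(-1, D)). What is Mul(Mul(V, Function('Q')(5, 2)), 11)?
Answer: -22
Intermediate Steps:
Function('Q')(J, D) = Mul(-1, D)
V = 1 (V = Pow(1, 2) = 1)
Mul(Mul(V, Function('Q')(5, 2)), 11) = Mul(Mul(1, Mul(-1, 2)), 11) = Mul(Mul(1, -2), 11) = Mul(-2, 11) = -22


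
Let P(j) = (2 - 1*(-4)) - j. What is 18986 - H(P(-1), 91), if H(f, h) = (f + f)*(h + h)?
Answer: 16438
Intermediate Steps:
P(j) = 6 - j (P(j) = (2 + 4) - j = 6 - j)
H(f, h) = 4*f*h (H(f, h) = (2*f)*(2*h) = 4*f*h)
18986 - H(P(-1), 91) = 18986 - 4*(6 - 1*(-1))*91 = 18986 - 4*(6 + 1)*91 = 18986 - 4*7*91 = 18986 - 1*2548 = 18986 - 2548 = 16438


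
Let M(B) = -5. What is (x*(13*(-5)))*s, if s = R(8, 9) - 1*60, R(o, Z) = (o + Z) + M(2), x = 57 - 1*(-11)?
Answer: 212160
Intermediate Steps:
x = 68 (x = 57 + 11 = 68)
R(o, Z) = -5 + Z + o (R(o, Z) = (o + Z) - 5 = (Z + o) - 5 = -5 + Z + o)
s = -48 (s = (-5 + 9 + 8) - 1*60 = 12 - 60 = -48)
(x*(13*(-5)))*s = (68*(13*(-5)))*(-48) = (68*(-65))*(-48) = -4420*(-48) = 212160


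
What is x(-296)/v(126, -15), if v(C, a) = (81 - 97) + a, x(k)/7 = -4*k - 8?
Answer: -8232/31 ≈ -265.55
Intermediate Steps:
x(k) = -56 - 28*k (x(k) = 7*(-4*k - 8) = 7*(-8 - 4*k) = -56 - 28*k)
v(C, a) = -16 + a
x(-296)/v(126, -15) = (-56 - 28*(-296))/(-16 - 15) = (-56 + 8288)/(-31) = 8232*(-1/31) = -8232/31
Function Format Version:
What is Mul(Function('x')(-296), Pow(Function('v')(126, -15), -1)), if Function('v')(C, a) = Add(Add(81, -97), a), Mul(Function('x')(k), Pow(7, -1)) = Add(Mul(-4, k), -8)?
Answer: Rational(-8232, 31) ≈ -265.55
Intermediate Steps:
Function('x')(k) = Add(-56, Mul(-28, k)) (Function('x')(k) = Mul(7, Add(Mul(-4, k), -8)) = Mul(7, Add(-8, Mul(-4, k))) = Add(-56, Mul(-28, k)))
Function('v')(C, a) = Add(-16, a)
Mul(Function('x')(-296), Pow(Function('v')(126, -15), -1)) = Mul(Add(-56, Mul(-28, -296)), Pow(Add(-16, -15), -1)) = Mul(Add(-56, 8288), Pow(-31, -1)) = Mul(8232, Rational(-1, 31)) = Rational(-8232, 31)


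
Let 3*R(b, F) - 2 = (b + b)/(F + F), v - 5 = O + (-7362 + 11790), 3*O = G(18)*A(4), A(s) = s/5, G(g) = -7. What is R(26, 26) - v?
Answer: -66452/15 ≈ -4430.1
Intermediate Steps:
A(s) = s/5 (A(s) = s*(1/5) = s/5)
O = -28/15 (O = (-7*4/5)/3 = (1/3)*(-28/5) = -28/15 ≈ -1.8667)
v = 66467/15 (v = 5 + (-28/15 + (-7362 + 11790)) = 5 + (-28/15 + 4428) = 5 + 66392/15 = 66467/15 ≈ 4431.1)
R(b, F) = 2/3 + b/(3*F) (R(b, F) = 2/3 + ((b + b)/(F + F))/3 = 2/3 + ((2*b)/((2*F)))/3 = 2/3 + ((2*b)*(1/(2*F)))/3 = 2/3 + (b/F)/3 = 2/3 + b/(3*F))
R(26, 26) - v = (1/3)*(26 + 2*26)/26 - 1*66467/15 = (1/3)*(1/26)*(26 + 52) - 66467/15 = (1/3)*(1/26)*78 - 66467/15 = 1 - 66467/15 = -66452/15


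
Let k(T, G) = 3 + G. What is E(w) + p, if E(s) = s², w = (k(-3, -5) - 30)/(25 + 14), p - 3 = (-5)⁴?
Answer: 956212/1521 ≈ 628.67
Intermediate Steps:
p = 628 (p = 3 + (-5)⁴ = 3 + 625 = 628)
w = -32/39 (w = ((3 - 5) - 30)/(25 + 14) = (-2 - 30)/39 = -32*1/39 = -32/39 ≈ -0.82051)
E(w) + p = (-32/39)² + 628 = 1024/1521 + 628 = 956212/1521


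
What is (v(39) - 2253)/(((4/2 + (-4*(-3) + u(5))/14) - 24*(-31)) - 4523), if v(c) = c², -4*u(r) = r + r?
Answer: 20496/105737 ≈ 0.19384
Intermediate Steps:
u(r) = -r/2 (u(r) = -(r + r)/4 = -r/2)
(v(39) - 2253)/(((4/2 + (-4*(-3) + u(5))/14) - 24*(-31)) - 4523) = (39² - 2253)/(((4/2 + (-4*(-3) - ½*5)/14) - 24*(-31)) - 4523) = (1521 - 2253)/(((4*(½) + (12 - 5/2)*(1/14)) + 744) - 4523) = -732/(((2 + (19/2)*(1/14)) + 744) - 4523) = -732/(((2 + 19/28) + 744) - 4523) = -732/((75/28 + 744) - 4523) = -732/(20907/28 - 4523) = -732/(-105737/28) = -732*(-28/105737) = 20496/105737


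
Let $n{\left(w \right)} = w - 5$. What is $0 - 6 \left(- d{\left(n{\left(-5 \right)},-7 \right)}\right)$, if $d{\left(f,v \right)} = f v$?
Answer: $420$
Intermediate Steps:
$n{\left(w \right)} = -5 + w$
$0 - 6 \left(- d{\left(n{\left(-5 \right)},-7 \right)}\right) = 0 - 6 \left(- \left(-5 - 5\right) \left(-7\right)\right) = 0 - 6 \left(- \left(-10\right) \left(-7\right)\right) = 0 - 6 \left(\left(-1\right) 70\right) = 0 - -420 = 0 + 420 = 420$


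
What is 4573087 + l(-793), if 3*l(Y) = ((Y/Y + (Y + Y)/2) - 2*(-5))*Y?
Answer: 14339387/3 ≈ 4.7798e+6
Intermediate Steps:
l(Y) = Y*(11 + Y)/3 (l(Y) = (((Y/Y + (Y + Y)/2) - 2*(-5))*Y)/3 = (((1 + (2*Y)*(½)) + 10)*Y)/3 = (((1 + Y) + 10)*Y)/3 = ((11 + Y)*Y)/3 = (Y*(11 + Y))/3 = Y*(11 + Y)/3)
4573087 + l(-793) = 4573087 + (⅓)*(-793)*(11 - 793) = 4573087 + (⅓)*(-793)*(-782) = 4573087 + 620126/3 = 14339387/3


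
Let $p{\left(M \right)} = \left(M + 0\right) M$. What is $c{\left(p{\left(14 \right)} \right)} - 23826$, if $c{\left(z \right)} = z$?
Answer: $-23630$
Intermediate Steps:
$p{\left(M \right)} = M^{2}$ ($p{\left(M \right)} = M M = M^{2}$)
$c{\left(p{\left(14 \right)} \right)} - 23826 = 14^{2} - 23826 = 196 - 23826 = -23630$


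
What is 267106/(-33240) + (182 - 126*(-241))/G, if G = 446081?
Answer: -59067748033/7413866220 ≈ -7.9672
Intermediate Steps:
267106/(-33240) + (182 - 126*(-241))/G = 267106/(-33240) + (182 - 126*(-241))/446081 = 267106*(-1/33240) + (182 + 30366)*(1/446081) = -133553/16620 + 30548*(1/446081) = -133553/16620 + 30548/446081 = -59067748033/7413866220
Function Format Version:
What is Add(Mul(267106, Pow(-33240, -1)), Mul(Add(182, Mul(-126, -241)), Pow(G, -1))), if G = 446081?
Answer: Rational(-59067748033, 7413866220) ≈ -7.9672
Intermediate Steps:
Add(Mul(267106, Pow(-33240, -1)), Mul(Add(182, Mul(-126, -241)), Pow(G, -1))) = Add(Mul(267106, Pow(-33240, -1)), Mul(Add(182, Mul(-126, -241)), Pow(446081, -1))) = Add(Mul(267106, Rational(-1, 33240)), Mul(Add(182, 30366), Rational(1, 446081))) = Add(Rational(-133553, 16620), Mul(30548, Rational(1, 446081))) = Add(Rational(-133553, 16620), Rational(30548, 446081)) = Rational(-59067748033, 7413866220)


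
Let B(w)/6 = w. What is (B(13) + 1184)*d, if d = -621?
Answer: -783702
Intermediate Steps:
B(w) = 6*w
(B(13) + 1184)*d = (6*13 + 1184)*(-621) = (78 + 1184)*(-621) = 1262*(-621) = -783702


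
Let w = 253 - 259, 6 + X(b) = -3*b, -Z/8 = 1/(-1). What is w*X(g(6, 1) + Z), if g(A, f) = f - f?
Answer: 180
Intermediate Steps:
g(A, f) = 0
Z = 8 (Z = -8/(-1) = -8*(-1) = 8)
X(b) = -6 - 3*b
w = -6
w*X(g(6, 1) + Z) = -6*(-6 - 3*(0 + 8)) = -6*(-6 - 3*8) = -6*(-6 - 24) = -6*(-30) = 180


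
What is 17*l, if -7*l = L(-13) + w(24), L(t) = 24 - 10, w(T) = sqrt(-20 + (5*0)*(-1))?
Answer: -34 - 34*I*sqrt(5)/7 ≈ -34.0 - 10.861*I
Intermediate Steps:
w(T) = 2*I*sqrt(5) (w(T) = sqrt(-20 + 0*(-1)) = sqrt(-20 + 0) = sqrt(-20) = 2*I*sqrt(5))
L(t) = 14
l = -2 - 2*I*sqrt(5)/7 (l = -(14 + 2*I*sqrt(5))/7 = -2 - 2*I*sqrt(5)/7 ≈ -2.0 - 0.63888*I)
17*l = 17*(-2 - 2*I*sqrt(5)/7) = -34 - 34*I*sqrt(5)/7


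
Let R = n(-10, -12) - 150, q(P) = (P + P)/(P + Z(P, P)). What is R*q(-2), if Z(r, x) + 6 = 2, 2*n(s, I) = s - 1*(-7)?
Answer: -101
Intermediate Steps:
n(s, I) = 7/2 + s/2 (n(s, I) = (s - 1*(-7))/2 = (s + 7)/2 = (7 + s)/2 = 7/2 + s/2)
Z(r, x) = -4 (Z(r, x) = -6 + 2 = -4)
q(P) = 2*P/(-4 + P) (q(P) = (P + P)/(P - 4) = (2*P)/(-4 + P) = 2*P/(-4 + P))
R = -303/2 (R = (7/2 + (½)*(-10)) - 150 = (7/2 - 5) - 150 = -3/2 - 150 = -303/2 ≈ -151.50)
R*q(-2) = -303*(-2)/(-4 - 2) = -303*(-2)/(-6) = -303*(-2)*(-1)/6 = -303/2*⅔ = -101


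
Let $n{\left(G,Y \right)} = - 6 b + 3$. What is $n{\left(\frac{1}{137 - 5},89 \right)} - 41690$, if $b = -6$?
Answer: $-41651$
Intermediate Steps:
$n{\left(G,Y \right)} = 39$ ($n{\left(G,Y \right)} = \left(-6\right) \left(-6\right) + 3 = 36 + 3 = 39$)
$n{\left(\frac{1}{137 - 5},89 \right)} - 41690 = 39 - 41690 = -41651$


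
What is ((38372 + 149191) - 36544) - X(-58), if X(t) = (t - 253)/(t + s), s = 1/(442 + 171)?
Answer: 5368987864/35553 ≈ 1.5101e+5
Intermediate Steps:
s = 1/613 ≈ 0.0016313
X(t) = (-253 + t)/(1/613 + t) (X(t) = (t - 253)/(t + 1/613) = (-253 + t)/(1/613 + t))
((38372 + 149191) - 36544) - X(-58) = ((38372 + 149191) - 36544) - 613*(-253 - 58)/(1 + 613*(-58)) = (187563 - 36544) - 613*(-311)/(1 - 35554) = 151019 - 613*(-311)/(-35553) = 151019 - 613*(-1)*(-311)/35553 = 151019 - 1*190643/35553 = 151019 - 190643/35553 = 5368987864/35553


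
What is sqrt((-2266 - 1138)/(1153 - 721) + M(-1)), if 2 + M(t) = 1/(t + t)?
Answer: I*sqrt(3363)/18 ≈ 3.2217*I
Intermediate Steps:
M(t) = -2 + 1/(2*t) (M(t) = -2 + 1/(t + t) = -2 + 1/(2*t))
sqrt((-2266 - 1138)/(1153 - 721) + M(-1)) = sqrt((-2266 - 1138)/(1153 - 721) + (-2 + (1/2)/(-1))) = sqrt(-3404/432 + (-2 + (1/2)*(-1))) = sqrt(-3404*1/432 + (-2 - 1/2)) = sqrt(-851/108 - 5/2) = sqrt(-1121/108) = I*sqrt(3363)/18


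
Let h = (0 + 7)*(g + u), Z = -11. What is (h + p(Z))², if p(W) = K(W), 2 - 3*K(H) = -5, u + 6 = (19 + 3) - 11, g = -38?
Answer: 470596/9 ≈ 52288.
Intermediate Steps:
u = 5 (u = -6 + ((19 + 3) - 11) = -6 + (22 - 11) = -6 + 11 = 5)
K(H) = 7/3 (K(H) = ⅔ - ⅓*(-5) = ⅔ + 5/3 = 7/3)
p(W) = 7/3
h = -231 (h = (0 + 7)*(-38 + 5) = 7*(-33) = -231)
(h + p(Z))² = (-231 + 7/3)² = (-686/3)² = 470596/9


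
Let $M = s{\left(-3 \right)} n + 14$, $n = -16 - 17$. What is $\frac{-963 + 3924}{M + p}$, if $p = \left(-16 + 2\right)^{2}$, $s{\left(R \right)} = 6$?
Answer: $\frac{987}{4} \approx 246.75$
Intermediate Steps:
$n = -33$ ($n = -16 - 17 = -33$)
$p = 196$ ($p = \left(-14\right)^{2} = 196$)
$M = -184$ ($M = 6 \left(-33\right) + 14 = -198 + 14 = -184$)
$\frac{-963 + 3924}{M + p} = \frac{-963 + 3924}{-184 + 196} = \frac{2961}{12} = 2961 \cdot \frac{1}{12} = \frac{987}{4}$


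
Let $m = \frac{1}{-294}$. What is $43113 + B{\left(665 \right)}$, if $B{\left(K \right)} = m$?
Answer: $\frac{12675221}{294} \approx 43113.0$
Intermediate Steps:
$m = - \frac{1}{294} \approx -0.0034014$
$B{\left(K \right)} = - \frac{1}{294}$
$43113 + B{\left(665 \right)} = 43113 - \frac{1}{294} = \frac{12675221}{294}$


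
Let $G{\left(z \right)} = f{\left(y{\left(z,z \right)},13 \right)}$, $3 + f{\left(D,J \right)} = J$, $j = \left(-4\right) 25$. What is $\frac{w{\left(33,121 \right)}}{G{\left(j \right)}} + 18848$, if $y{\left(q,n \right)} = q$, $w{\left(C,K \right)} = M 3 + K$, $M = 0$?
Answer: $\frac{188601}{10} \approx 18860.0$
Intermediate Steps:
$w{\left(C,K \right)} = K$ ($w{\left(C,K \right)} = 0 \cdot 3 + K = 0 + K = K$)
$j = -100$
$f{\left(D,J \right)} = -3 + J$
$G{\left(z \right)} = 10$ ($G{\left(z \right)} = -3 + 13 = 10$)
$\frac{w{\left(33,121 \right)}}{G{\left(j \right)}} + 18848 = \frac{121}{10} + 18848 = \frac{188601}{10}$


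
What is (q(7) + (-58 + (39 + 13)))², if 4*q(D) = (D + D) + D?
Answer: 9/16 ≈ 0.56250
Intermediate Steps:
q(D) = 3*D/4 (q(D) = ((D + D) + D)/4 = (2*D + D)/4 = (3*D)/4 = 3*D/4)
(q(7) + (-58 + (39 + 13)))² = ((¾)*7 + (-58 + (39 + 13)))² = (21/4 + (-58 + 52))² = (21/4 - 6)² = (-¾)² = 9/16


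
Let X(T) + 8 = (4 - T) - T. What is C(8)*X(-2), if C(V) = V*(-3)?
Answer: 0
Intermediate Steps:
X(T) = -4 - 2*T (X(T) = -8 + ((4 - T) - T) = -8 + (4 - 2*T) = -4 - 2*T)
C(V) = -3*V
C(8)*X(-2) = (-3*8)*(-4 - 2*(-2)) = -24*(-4 + 4) = -24*0 = 0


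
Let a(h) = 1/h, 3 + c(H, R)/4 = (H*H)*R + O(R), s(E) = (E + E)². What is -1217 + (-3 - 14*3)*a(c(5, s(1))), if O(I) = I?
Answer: -491713/404 ≈ -1217.1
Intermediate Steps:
s(E) = 4*E² (s(E) = (2*E)² = 4*E²)
c(H, R) = -12 + 4*R + 4*R*H² (c(H, R) = -12 + 4*((H*H)*R + R) = -12 + 4*(H²*R + R) = -12 + 4*(R*H² + R) = -12 + 4*(R + R*H²) = -12 + (4*R + 4*R*H²) = -12 + 4*R + 4*R*H²)
-1217 + (-3 - 14*3)*a(c(5, s(1))) = -1217 + (-3 - 14*3)/(-12 + 4*(4*1²) + 4*(4*1²)*5²) = -1217 + (-3 - 42)/(-12 + 4*(4*1) + 4*(4*1)*25) = -1217 - 45/(-12 + 4*4 + 4*4*25) = -1217 - 45/(-12 + 16 + 400) = -1217 - 45/404 = -491713/404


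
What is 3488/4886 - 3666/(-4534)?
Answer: 8431667/5538281 ≈ 1.5224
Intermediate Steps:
3488/4886 - 3666/(-4534) = 3488*(1/4886) - 3666*(-1/4534) = 1744/2443 + 1833/2267 = 8431667/5538281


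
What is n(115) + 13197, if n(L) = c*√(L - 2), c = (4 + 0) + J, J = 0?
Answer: 13197 + 4*√113 ≈ 13240.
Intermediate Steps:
c = 4 (c = (4 + 0) + 0 = 4 + 0 = 4)
n(L) = 4*√(-2 + L) (n(L) = 4*√(L - 2) = 4*√(-2 + L))
n(115) + 13197 = 4*√(-2 + 115) + 13197 = 4*√113 + 13197 = 13197 + 4*√113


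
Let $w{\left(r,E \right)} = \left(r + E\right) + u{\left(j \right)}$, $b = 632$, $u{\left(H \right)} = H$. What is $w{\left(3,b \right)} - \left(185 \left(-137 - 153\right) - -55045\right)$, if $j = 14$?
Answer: $-746$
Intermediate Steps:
$w{\left(r,E \right)} = 14 + E + r$ ($w{\left(r,E \right)} = \left(r + E\right) + 14 = \left(E + r\right) + 14 = 14 + E + r$)
$w{\left(3,b \right)} - \left(185 \left(-137 - 153\right) - -55045\right) = \left(14 + 632 + 3\right) - \left(185 \left(-137 - 153\right) - -55045\right) = 649 - \left(185 \left(-290\right) + 55045\right) = 649 - \left(-53650 + 55045\right) = 649 - 1395 = -746$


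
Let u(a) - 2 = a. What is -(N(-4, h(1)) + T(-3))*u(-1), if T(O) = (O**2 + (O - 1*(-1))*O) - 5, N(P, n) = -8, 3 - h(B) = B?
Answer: -2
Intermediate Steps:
h(B) = 3 - B
u(a) = 2 + a
T(O) = -5 + O**2 + O*(1 + O) (T(O) = (O**2 + (O + 1)*O) - 5 = (O**2 + (1 + O)*O) - 5 = (O**2 + O*(1 + O)) - 5 = -5 + O**2 + O*(1 + O))
-(N(-4, h(1)) + T(-3))*u(-1) = -(-8 + (-5 - 3 + 2*(-3)**2))*(2 - 1) = -(-8 + (-5 - 3 + 2*9)) = -(-8 + (-5 - 3 + 18)) = -(-8 + 10) = -2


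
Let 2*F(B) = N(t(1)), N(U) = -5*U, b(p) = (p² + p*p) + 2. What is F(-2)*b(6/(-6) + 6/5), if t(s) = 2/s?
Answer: -52/5 ≈ -10.400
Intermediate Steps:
b(p) = 2 + 2*p² (b(p) = (p² + p²) + 2 = 2*p² + 2 = 2 + 2*p²)
F(B) = -5 (F(B) = (-10/1)/2 = (-10)/2 = (-5*2)/2 = (½)*(-10) = -5)
F(-2)*b(6/(-6) + 6/5) = -5*(2 + 2*(6/(-6) + 6/5)²) = -5*(2 + 2*(6*(-⅙) + 6*(⅕))²) = -5*(2 + 2*(-1 + 6/5)²) = -5*(2 + 2*(⅕)²) = -5*(2 + 2*(1/25)) = -5*(2 + 2/25) = -5*52/25 = -52/5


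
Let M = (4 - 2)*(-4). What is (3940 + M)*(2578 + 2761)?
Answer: 20992948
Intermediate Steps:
M = -8 (M = 2*(-4) = -8)
(3940 + M)*(2578 + 2761) = (3940 - 8)*(2578 + 2761) = 3932*5339 = 20992948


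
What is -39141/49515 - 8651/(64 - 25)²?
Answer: -162629242/25104105 ≈ -6.4782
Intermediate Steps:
-39141/49515 - 8651/(64 - 25)² = -39141*1/49515 - 8651/(39²) = -13047/16505 - 8651/1521 = -162629242/25104105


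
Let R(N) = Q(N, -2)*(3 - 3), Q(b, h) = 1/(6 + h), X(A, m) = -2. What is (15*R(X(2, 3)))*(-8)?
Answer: 0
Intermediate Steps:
R(N) = 0 (R(N) = (3 - 3)/(6 - 2) = 0/4 = (¼)*0 = 0)
(15*R(X(2, 3)))*(-8) = (15*0)*(-8) = 0*(-8) = 0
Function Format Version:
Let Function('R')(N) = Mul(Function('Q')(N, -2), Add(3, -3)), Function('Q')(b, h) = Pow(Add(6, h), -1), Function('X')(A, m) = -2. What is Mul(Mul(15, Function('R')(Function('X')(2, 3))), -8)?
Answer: 0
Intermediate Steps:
Function('R')(N) = 0 (Function('R')(N) = Mul(Pow(Add(6, -2), -1), Add(3, -3)) = Mul(Pow(4, -1), 0) = Mul(Rational(1, 4), 0) = 0)
Mul(Mul(15, Function('R')(Function('X')(2, 3))), -8) = Mul(Mul(15, 0), -8) = Mul(0, -8) = 0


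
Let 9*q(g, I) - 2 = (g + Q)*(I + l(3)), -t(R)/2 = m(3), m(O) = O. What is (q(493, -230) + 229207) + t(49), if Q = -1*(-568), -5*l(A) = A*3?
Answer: 9084356/45 ≈ 2.0187e+5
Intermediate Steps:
t(R) = -6 (t(R) = -2*3 = -6)
l(A) = -3*A/5 (l(A) = -A*3/5 = -3*A/5)
Q = 568
q(g, I) = 2/9 + (568 + g)*(-9/5 + I)/9 (q(g, I) = 2/9 + ((g + 568)*(I - ⅗*3))/9 = 2/9 + ((568 + g)*(I - 9/5))/9 = 2/9 + ((568 + g)*(-9/5 + I))/9 = 2/9 + (568 + g)*(-9/5 + I)/9)
(q(493, -230) + 229207) + t(49) = ((-5102/45 - ⅕*493 + (568/9)*(-230) + (⅑)*(-230)*493) + 229207) - 6 = ((-5102/45 - 493/5 - 130640/9 - 113390/9) + 229207) - 6 = (-1229689/45 + 229207) - 6 = 9084626/45 - 6 = 9084356/45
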